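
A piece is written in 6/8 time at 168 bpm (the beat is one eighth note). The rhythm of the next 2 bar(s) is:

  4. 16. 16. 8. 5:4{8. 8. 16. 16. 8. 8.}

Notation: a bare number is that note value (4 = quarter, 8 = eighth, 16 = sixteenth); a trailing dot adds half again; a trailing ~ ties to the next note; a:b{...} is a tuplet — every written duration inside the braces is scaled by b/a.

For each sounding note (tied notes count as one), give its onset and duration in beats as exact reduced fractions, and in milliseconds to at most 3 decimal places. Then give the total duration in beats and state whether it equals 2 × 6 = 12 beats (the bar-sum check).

1) 0.0ms=0b +1071.429ms=3b
2) 1071.429ms=3b +267.857ms=3/4b
3) 1339.286ms=15/4b +267.857ms=3/4b
4) 1607.143ms=9/2b +535.714ms=3/2b
5) 2142.857ms=6b +428.571ms=6/5b
6) 2571.429ms=36/5b +428.571ms=6/5b
7) 3000.0ms=42/5b +214.286ms=3/5b
8) 3214.286ms=9b +214.286ms=3/5b
9) 3428.571ms=48/5b +428.571ms=6/5b
10) 3857.143ms=54/5b +428.571ms=6/5b
Σ=12b of 12 (168bpm 6/8) — PASS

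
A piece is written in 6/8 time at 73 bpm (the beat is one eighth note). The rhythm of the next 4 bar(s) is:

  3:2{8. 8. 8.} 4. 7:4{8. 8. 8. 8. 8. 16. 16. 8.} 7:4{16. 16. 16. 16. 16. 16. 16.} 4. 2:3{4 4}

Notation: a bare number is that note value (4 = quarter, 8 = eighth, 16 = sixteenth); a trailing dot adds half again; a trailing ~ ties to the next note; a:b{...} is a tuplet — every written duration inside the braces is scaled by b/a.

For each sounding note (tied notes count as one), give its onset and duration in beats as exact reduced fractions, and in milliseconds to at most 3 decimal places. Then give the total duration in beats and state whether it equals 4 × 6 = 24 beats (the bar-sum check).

1) 0.0ms=0b +821.918ms=1b
2) 821.918ms=1b +821.918ms=1b
3) 1643.836ms=2b +821.918ms=1b
4) 2465.753ms=3b +2465.753ms=3b
5) 4931.507ms=6b +704.501ms=6/7b
6) 5636.008ms=48/7b +704.501ms=6/7b
7) 6340.509ms=54/7b +704.501ms=6/7b
8) 7045.01ms=60/7b +704.501ms=6/7b
9) 7749.511ms=66/7b +704.501ms=6/7b
10) 8454.012ms=72/7b +352.25ms=3/7b
11) 8806.262ms=75/7b +352.25ms=3/7b
12) 9158.513ms=78/7b +704.501ms=6/7b
13) 9863.014ms=12b +352.25ms=3/7b
14) 10215.264ms=87/7b +352.25ms=3/7b
15) 10567.515ms=90/7b +352.25ms=3/7b
16) 10919.765ms=93/7b +352.25ms=3/7b
17) 11272.016ms=96/7b +352.25ms=3/7b
18) 11624.266ms=99/7b +352.25ms=3/7b
19) 11976.517ms=102/7b +352.25ms=3/7b
20) 12328.767ms=15b +2465.753ms=3b
21) 14794.521ms=18b +2465.753ms=3b
22) 17260.274ms=21b +2465.753ms=3b
Σ=24b of 24 (73bpm 6/8) — PASS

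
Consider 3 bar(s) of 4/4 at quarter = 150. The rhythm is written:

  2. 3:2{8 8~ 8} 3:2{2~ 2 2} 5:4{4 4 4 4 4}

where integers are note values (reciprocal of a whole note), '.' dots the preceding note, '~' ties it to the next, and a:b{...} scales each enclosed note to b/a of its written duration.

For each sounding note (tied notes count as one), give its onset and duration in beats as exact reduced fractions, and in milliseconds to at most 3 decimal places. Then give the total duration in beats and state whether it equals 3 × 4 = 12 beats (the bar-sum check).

1) 0.0ms=0b +1200.0ms=3b
2) 1200.0ms=3b +133.333ms=1/3b
3) 1333.333ms=10/3b +266.667ms=2/3b
4) 1600.0ms=4b +1066.667ms=8/3b
5) 2666.667ms=20/3b +533.333ms=4/3b
6) 3200.0ms=8b +320.0ms=4/5b
7) 3520.0ms=44/5b +320.0ms=4/5b
8) 3840.0ms=48/5b +320.0ms=4/5b
9) 4160.0ms=52/5b +320.0ms=4/5b
10) 4480.0ms=56/5b +320.0ms=4/5b
Σ=12b of 12 (150bpm 4/4) — PASS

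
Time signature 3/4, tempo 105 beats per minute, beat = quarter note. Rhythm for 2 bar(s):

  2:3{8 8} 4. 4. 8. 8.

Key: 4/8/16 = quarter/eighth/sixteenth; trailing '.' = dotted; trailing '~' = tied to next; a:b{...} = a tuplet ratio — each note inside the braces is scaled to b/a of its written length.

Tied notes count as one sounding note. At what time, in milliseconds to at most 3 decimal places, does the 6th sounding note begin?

1. 0.0ms @ 0 + 428.571ms (3/4)
2. 428.571ms @ 3/4 + 428.571ms (3/4)
3. 857.143ms @ 3/2 + 857.143ms (3/2)
4. 1714.286ms @ 3 + 857.143ms (3/2)
5. 2571.429ms @ 9/2 + 428.571ms (3/4)
6. 3000.0ms @ 21/4 + 428.571ms (3/4)

note 6 onset = 21/4b = 3000.0ms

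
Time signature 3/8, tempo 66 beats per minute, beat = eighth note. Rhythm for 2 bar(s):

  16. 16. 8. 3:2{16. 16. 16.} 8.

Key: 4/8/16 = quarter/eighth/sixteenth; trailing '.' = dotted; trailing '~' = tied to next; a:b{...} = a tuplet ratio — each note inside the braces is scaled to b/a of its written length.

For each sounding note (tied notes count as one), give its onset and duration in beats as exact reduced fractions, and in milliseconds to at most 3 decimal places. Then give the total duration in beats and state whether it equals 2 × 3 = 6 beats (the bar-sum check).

1) 0.0ms=0b +681.818ms=3/4b
2) 681.818ms=3/4b +681.818ms=3/4b
3) 1363.636ms=3/2b +1363.636ms=3/2b
4) 2727.273ms=3b +454.545ms=1/2b
5) 3181.818ms=7/2b +454.545ms=1/2b
6) 3636.364ms=4b +454.545ms=1/2b
7) 4090.909ms=9/2b +1363.636ms=3/2b
Σ=6b of 6 (66bpm 3/8) — PASS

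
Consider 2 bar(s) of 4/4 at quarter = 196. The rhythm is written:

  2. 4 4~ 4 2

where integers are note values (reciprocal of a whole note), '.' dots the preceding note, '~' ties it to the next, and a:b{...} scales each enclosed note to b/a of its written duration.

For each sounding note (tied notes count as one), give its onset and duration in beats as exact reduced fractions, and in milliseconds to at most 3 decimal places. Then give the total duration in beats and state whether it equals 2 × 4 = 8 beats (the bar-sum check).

1) 0.0ms=0b +918.367ms=3b
2) 918.367ms=3b +306.122ms=1b
3) 1224.49ms=4b +612.245ms=2b
4) 1836.735ms=6b +612.245ms=2b
Σ=8b of 8 (196bpm 4/4) — PASS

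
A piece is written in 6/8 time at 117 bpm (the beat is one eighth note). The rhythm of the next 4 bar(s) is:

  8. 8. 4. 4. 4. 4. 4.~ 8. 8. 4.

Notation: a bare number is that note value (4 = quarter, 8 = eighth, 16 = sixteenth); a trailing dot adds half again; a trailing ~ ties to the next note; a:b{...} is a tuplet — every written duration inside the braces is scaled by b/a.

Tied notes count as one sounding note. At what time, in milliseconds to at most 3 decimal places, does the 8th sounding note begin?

note 8 onset = 39/2b = 10000.0ms

1. 0.0ms @ 0 + 769.231ms (3/2)
2. 769.231ms @ 3/2 + 769.231ms (3/2)
3. 1538.462ms @ 3 + 1538.462ms (3)
4. 3076.923ms @ 6 + 1538.462ms (3)
5. 4615.385ms @ 9 + 1538.462ms (3)
6. 6153.846ms @ 12 + 1538.462ms (3)
7. 7692.308ms @ 15 + 2307.692ms (9/2)
8. 10000.0ms @ 39/2 + 769.231ms (3/2)
9. 10769.231ms @ 21 + 1538.462ms (3)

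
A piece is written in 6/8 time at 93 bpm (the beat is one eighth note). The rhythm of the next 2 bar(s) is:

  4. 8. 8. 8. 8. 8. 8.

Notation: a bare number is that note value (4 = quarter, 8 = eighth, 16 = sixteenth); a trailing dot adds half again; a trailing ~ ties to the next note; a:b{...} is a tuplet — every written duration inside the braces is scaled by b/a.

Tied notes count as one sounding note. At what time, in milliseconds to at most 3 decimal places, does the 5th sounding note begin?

1. 0.0ms @ 0 + 1935.484ms (3)
2. 1935.484ms @ 3 + 967.742ms (3/2)
3. 2903.226ms @ 9/2 + 967.742ms (3/2)
4. 3870.968ms @ 6 + 967.742ms (3/2)
5. 4838.71ms @ 15/2 + 967.742ms (3/2)
6. 5806.452ms @ 9 + 967.742ms (3/2)
7. 6774.194ms @ 21/2 + 967.742ms (3/2)

note 5 onset = 15/2b = 4838.71ms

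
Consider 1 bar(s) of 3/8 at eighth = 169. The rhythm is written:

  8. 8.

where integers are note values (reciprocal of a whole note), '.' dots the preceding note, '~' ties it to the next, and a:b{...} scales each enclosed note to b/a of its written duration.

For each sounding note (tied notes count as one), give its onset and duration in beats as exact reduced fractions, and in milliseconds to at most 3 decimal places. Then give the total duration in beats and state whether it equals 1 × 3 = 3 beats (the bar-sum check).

1) 0.0ms=0b +532.544ms=3/2b
2) 532.544ms=3/2b +532.544ms=3/2b
Σ=3b of 3 (169bpm 3/8) — PASS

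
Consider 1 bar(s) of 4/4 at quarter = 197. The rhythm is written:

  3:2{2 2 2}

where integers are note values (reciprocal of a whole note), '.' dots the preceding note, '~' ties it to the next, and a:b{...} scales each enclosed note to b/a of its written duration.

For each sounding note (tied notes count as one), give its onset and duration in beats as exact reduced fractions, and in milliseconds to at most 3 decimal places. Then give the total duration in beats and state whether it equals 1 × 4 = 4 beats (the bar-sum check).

1) 0.0ms=0b +406.091ms=4/3b
2) 406.091ms=4/3b +406.091ms=4/3b
3) 812.183ms=8/3b +406.091ms=4/3b
Σ=4b of 4 (197bpm 4/4) — PASS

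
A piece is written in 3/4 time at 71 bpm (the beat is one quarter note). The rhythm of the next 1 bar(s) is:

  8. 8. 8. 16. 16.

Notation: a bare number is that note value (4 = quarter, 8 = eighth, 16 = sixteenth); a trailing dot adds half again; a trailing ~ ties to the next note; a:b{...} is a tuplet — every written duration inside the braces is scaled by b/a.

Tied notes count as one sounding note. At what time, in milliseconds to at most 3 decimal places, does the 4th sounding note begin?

1. 0.0ms @ 0 + 633.803ms (3/4)
2. 633.803ms @ 3/4 + 633.803ms (3/4)
3. 1267.606ms @ 3/2 + 633.803ms (3/4)
4. 1901.408ms @ 9/4 + 316.901ms (3/8)
5. 2218.31ms @ 21/8 + 316.901ms (3/8)

note 4 onset = 9/4b = 1901.408ms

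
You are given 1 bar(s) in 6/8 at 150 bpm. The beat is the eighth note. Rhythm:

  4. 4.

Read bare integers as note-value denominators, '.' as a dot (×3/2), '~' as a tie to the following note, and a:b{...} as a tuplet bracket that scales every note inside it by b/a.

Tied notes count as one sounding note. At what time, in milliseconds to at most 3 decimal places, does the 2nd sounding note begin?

note 2 onset = 3b = 1200.0ms

1. 0.0ms @ 0 + 1200.0ms (3)
2. 1200.0ms @ 3 + 1200.0ms (3)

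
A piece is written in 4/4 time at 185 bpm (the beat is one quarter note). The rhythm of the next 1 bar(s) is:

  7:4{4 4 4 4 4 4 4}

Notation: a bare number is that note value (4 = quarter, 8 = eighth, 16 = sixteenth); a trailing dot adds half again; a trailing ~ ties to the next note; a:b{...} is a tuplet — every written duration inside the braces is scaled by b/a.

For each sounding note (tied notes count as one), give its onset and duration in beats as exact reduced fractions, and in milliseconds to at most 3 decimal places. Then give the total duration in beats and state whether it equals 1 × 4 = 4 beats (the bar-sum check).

1) 0.0ms=0b +185.328ms=4/7b
2) 185.328ms=4/7b +185.328ms=4/7b
3) 370.656ms=8/7b +185.328ms=4/7b
4) 555.985ms=12/7b +185.328ms=4/7b
5) 741.313ms=16/7b +185.328ms=4/7b
6) 926.641ms=20/7b +185.328ms=4/7b
7) 1111.969ms=24/7b +185.328ms=4/7b
Σ=4b of 4 (185bpm 4/4) — PASS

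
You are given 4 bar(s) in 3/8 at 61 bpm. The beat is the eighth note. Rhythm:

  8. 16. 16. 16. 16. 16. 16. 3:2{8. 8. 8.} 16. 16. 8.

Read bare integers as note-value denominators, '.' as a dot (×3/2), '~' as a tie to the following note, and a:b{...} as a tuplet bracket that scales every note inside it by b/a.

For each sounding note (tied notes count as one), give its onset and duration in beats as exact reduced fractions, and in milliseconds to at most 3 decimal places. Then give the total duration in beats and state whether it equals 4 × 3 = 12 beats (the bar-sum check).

1) 0.0ms=0b +1475.41ms=3/2b
2) 1475.41ms=3/2b +737.705ms=3/4b
3) 2213.115ms=9/4b +737.705ms=3/4b
4) 2950.82ms=3b +737.705ms=3/4b
5) 3688.525ms=15/4b +737.705ms=3/4b
6) 4426.23ms=9/2b +737.705ms=3/4b
7) 5163.934ms=21/4b +737.705ms=3/4b
8) 5901.639ms=6b +983.607ms=1b
9) 6885.246ms=7b +983.607ms=1b
10) 7868.852ms=8b +983.607ms=1b
11) 8852.459ms=9b +737.705ms=3/4b
12) 9590.164ms=39/4b +737.705ms=3/4b
13) 10327.869ms=21/2b +1475.41ms=3/2b
Σ=12b of 12 (61bpm 3/8) — PASS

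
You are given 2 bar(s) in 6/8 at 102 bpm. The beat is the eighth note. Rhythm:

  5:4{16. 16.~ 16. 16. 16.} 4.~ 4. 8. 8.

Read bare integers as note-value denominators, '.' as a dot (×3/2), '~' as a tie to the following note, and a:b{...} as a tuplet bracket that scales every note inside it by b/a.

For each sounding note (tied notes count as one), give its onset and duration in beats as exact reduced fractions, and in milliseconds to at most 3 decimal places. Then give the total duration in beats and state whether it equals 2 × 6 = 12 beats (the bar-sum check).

1) 0.0ms=0b +352.941ms=3/5b
2) 352.941ms=3/5b +705.882ms=6/5b
3) 1058.824ms=9/5b +352.941ms=3/5b
4) 1411.765ms=12/5b +352.941ms=3/5b
5) 1764.706ms=3b +3529.412ms=6b
6) 5294.118ms=9b +882.353ms=3/2b
7) 6176.471ms=21/2b +882.353ms=3/2b
Σ=12b of 12 (102bpm 6/8) — PASS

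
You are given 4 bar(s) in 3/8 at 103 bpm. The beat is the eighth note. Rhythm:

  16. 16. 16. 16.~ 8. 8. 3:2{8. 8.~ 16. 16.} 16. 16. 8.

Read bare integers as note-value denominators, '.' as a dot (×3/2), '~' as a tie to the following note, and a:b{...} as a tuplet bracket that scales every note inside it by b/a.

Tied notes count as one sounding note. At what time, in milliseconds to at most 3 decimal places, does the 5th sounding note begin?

1. 0.0ms @ 0 + 436.893ms (3/4)
2. 436.893ms @ 3/4 + 436.893ms (3/4)
3. 873.786ms @ 3/2 + 436.893ms (3/4)
4. 1310.68ms @ 9/4 + 1310.68ms (9/4)
5. 2621.359ms @ 9/2 + 873.786ms (3/2)
6. 3495.146ms @ 6 + 582.524ms (1)
7. 4077.67ms @ 7 + 873.786ms (3/2)
8. 4951.456ms @ 17/2 + 291.262ms (1/2)
9. 5242.718ms @ 9 + 436.893ms (3/4)
10. 5679.612ms @ 39/4 + 436.893ms (3/4)
11. 6116.505ms @ 21/2 + 873.786ms (3/2)

note 5 onset = 9/2b = 2621.359ms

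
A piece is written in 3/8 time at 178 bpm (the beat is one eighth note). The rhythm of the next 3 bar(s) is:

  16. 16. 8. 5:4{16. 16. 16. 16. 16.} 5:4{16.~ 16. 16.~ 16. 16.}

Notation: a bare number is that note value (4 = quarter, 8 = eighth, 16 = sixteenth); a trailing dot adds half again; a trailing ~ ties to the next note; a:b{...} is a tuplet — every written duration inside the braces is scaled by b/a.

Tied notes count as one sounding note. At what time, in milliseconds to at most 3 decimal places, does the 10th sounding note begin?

1. 0.0ms @ 0 + 252.809ms (3/4)
2. 252.809ms @ 3/4 + 252.809ms (3/4)
3. 505.618ms @ 3/2 + 505.618ms (3/2)
4. 1011.236ms @ 3 + 202.247ms (3/5)
5. 1213.483ms @ 18/5 + 202.247ms (3/5)
6. 1415.73ms @ 21/5 + 202.247ms (3/5)
7. 1617.978ms @ 24/5 + 202.247ms (3/5)
8. 1820.225ms @ 27/5 + 202.247ms (3/5)
9. 2022.472ms @ 6 + 404.494ms (6/5)
10. 2426.966ms @ 36/5 + 404.494ms (6/5)
11. 2831.461ms @ 42/5 + 202.247ms (3/5)

note 10 onset = 36/5b = 2426.966ms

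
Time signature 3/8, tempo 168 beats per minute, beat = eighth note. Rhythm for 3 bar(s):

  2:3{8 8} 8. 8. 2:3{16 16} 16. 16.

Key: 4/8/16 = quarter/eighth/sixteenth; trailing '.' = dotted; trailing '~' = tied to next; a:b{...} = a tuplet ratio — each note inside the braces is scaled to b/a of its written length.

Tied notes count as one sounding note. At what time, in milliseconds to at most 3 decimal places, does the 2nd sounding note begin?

note 2 onset = 3/2b = 535.714ms

1. 0.0ms @ 0 + 535.714ms (3/2)
2. 535.714ms @ 3/2 + 535.714ms (3/2)
3. 1071.429ms @ 3 + 535.714ms (3/2)
4. 1607.143ms @ 9/2 + 535.714ms (3/2)
5. 2142.857ms @ 6 + 267.857ms (3/4)
6. 2410.714ms @ 27/4 + 267.857ms (3/4)
7. 2678.571ms @ 15/2 + 267.857ms (3/4)
8. 2946.429ms @ 33/4 + 267.857ms (3/4)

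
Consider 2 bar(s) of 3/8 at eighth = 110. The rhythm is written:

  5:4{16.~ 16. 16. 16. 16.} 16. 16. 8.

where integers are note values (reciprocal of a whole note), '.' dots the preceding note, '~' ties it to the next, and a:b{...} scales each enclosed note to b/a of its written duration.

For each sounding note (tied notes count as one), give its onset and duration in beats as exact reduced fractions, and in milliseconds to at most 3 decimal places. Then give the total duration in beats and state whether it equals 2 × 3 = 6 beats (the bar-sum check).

1) 0.0ms=0b +654.545ms=6/5b
2) 654.545ms=6/5b +327.273ms=3/5b
3) 981.818ms=9/5b +327.273ms=3/5b
4) 1309.091ms=12/5b +327.273ms=3/5b
5) 1636.364ms=3b +409.091ms=3/4b
6) 2045.455ms=15/4b +409.091ms=3/4b
7) 2454.545ms=9/2b +818.182ms=3/2b
Σ=6b of 6 (110bpm 3/8) — PASS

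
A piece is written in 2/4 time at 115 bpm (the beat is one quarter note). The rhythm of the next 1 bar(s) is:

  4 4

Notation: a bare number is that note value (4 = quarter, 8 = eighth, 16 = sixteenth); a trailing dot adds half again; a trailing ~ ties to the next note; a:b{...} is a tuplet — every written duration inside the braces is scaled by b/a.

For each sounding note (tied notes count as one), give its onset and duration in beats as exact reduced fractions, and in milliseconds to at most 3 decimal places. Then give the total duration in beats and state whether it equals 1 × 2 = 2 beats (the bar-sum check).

1) 0.0ms=0b +521.739ms=1b
2) 521.739ms=1b +521.739ms=1b
Σ=2b of 2 (115bpm 2/4) — PASS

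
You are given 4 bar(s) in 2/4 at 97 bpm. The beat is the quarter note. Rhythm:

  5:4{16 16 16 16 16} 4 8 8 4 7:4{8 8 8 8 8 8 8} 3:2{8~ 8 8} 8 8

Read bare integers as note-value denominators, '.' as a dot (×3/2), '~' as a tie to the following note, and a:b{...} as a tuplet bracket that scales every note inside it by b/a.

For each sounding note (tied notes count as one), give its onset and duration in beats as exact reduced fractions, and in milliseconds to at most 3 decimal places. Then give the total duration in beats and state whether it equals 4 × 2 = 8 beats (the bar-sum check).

1) 0.0ms=0b +123.711ms=1/5b
2) 123.711ms=1/5b +123.711ms=1/5b
3) 247.423ms=2/5b +123.711ms=1/5b
4) 371.134ms=3/5b +123.711ms=1/5b
5) 494.845ms=4/5b +123.711ms=1/5b
6) 618.557ms=1b +618.557ms=1b
7) 1237.113ms=2b +309.278ms=1/2b
8) 1546.392ms=5/2b +309.278ms=1/2b
9) 1855.67ms=3b +618.557ms=1b
10) 2474.227ms=4b +176.73ms=2/7b
11) 2650.957ms=30/7b +176.73ms=2/7b
12) 2827.688ms=32/7b +176.73ms=2/7b
13) 3004.418ms=34/7b +176.73ms=2/7b
14) 3181.149ms=36/7b +176.73ms=2/7b
15) 3357.879ms=38/7b +176.73ms=2/7b
16) 3534.61ms=40/7b +176.73ms=2/7b
17) 3711.34ms=6b +412.371ms=2/3b
18) 4123.711ms=20/3b +206.186ms=1/3b
19) 4329.897ms=7b +309.278ms=1/2b
20) 4639.175ms=15/2b +309.278ms=1/2b
Σ=8b of 8 (97bpm 2/4) — PASS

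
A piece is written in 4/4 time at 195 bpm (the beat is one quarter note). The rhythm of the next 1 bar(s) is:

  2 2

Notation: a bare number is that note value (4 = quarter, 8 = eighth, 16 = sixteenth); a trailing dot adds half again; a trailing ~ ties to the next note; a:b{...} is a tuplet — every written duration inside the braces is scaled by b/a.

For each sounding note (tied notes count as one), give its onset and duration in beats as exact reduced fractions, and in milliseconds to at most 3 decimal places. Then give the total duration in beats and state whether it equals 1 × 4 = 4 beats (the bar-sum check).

1) 0.0ms=0b +615.385ms=2b
2) 615.385ms=2b +615.385ms=2b
Σ=4b of 4 (195bpm 4/4) — PASS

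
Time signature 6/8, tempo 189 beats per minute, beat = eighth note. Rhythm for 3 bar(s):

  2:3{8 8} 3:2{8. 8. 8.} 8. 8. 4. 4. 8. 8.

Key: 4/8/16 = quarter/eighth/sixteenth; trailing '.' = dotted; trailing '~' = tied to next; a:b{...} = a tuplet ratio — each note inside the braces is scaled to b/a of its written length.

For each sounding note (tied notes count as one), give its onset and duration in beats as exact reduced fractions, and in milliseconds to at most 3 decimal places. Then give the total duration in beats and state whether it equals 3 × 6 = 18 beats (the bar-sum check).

1) 0.0ms=0b +476.19ms=3/2b
2) 476.19ms=3/2b +476.19ms=3/2b
3) 952.381ms=3b +317.46ms=1b
4) 1269.841ms=4b +317.46ms=1b
5) 1587.302ms=5b +317.46ms=1b
6) 1904.762ms=6b +476.19ms=3/2b
7) 2380.952ms=15/2b +476.19ms=3/2b
8) 2857.143ms=9b +952.381ms=3b
9) 3809.524ms=12b +952.381ms=3b
10) 4761.905ms=15b +476.19ms=3/2b
11) 5238.095ms=33/2b +476.19ms=3/2b
Σ=18b of 18 (189bpm 6/8) — PASS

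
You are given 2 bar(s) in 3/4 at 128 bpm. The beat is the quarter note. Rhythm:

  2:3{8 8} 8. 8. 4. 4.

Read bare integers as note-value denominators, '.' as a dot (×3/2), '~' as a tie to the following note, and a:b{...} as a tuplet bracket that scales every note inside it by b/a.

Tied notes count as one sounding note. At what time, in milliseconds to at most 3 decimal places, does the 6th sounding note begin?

note 6 onset = 9/2b = 2109.375ms

1. 0.0ms @ 0 + 351.562ms (3/4)
2. 351.562ms @ 3/4 + 351.562ms (3/4)
3. 703.125ms @ 3/2 + 351.562ms (3/4)
4. 1054.688ms @ 9/4 + 351.562ms (3/4)
5. 1406.25ms @ 3 + 703.125ms (3/2)
6. 2109.375ms @ 9/2 + 703.125ms (3/2)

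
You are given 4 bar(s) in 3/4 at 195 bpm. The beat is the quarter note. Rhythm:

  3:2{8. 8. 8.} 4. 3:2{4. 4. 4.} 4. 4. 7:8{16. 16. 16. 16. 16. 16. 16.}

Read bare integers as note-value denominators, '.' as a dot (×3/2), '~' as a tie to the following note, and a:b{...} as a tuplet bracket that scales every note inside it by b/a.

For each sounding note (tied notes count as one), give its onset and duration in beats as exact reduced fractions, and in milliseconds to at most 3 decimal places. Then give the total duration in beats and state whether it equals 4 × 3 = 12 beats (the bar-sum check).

1) 0.0ms=0b +153.846ms=1/2b
2) 153.846ms=1/2b +153.846ms=1/2b
3) 307.692ms=1b +153.846ms=1/2b
4) 461.538ms=3/2b +461.538ms=3/2b
5) 923.077ms=3b +307.692ms=1b
6) 1230.769ms=4b +307.692ms=1b
7) 1538.462ms=5b +307.692ms=1b
8) 1846.154ms=6b +461.538ms=3/2b
9) 2307.692ms=15/2b +461.538ms=3/2b
10) 2769.231ms=9b +131.868ms=3/7b
11) 2901.099ms=66/7b +131.868ms=3/7b
12) 3032.967ms=69/7b +131.868ms=3/7b
13) 3164.835ms=72/7b +131.868ms=3/7b
14) 3296.703ms=75/7b +131.868ms=3/7b
15) 3428.571ms=78/7b +131.868ms=3/7b
16) 3560.44ms=81/7b +131.868ms=3/7b
Σ=12b of 12 (195bpm 3/4) — PASS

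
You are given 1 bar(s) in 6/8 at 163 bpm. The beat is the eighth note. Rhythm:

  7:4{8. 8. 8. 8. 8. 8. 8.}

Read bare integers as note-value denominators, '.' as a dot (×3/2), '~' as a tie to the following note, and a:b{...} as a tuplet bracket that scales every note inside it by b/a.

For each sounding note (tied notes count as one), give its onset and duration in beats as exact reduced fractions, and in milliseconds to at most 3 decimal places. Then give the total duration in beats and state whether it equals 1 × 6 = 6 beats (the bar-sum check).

1) 0.0ms=0b +315.513ms=6/7b
2) 315.513ms=6/7b +315.513ms=6/7b
3) 631.025ms=12/7b +315.513ms=6/7b
4) 946.538ms=18/7b +315.513ms=6/7b
5) 1262.051ms=24/7b +315.513ms=6/7b
6) 1577.564ms=30/7b +315.513ms=6/7b
7) 1893.076ms=36/7b +315.513ms=6/7b
Σ=6b of 6 (163bpm 6/8) — PASS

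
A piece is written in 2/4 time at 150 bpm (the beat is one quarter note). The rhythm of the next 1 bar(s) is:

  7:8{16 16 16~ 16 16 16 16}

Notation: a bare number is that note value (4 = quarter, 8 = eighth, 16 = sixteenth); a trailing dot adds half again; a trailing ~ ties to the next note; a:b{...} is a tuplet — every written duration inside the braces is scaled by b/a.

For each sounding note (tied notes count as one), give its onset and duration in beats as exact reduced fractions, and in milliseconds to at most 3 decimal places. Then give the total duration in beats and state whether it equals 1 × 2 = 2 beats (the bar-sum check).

1) 0.0ms=0b +114.286ms=2/7b
2) 114.286ms=2/7b +114.286ms=2/7b
3) 228.571ms=4/7b +228.571ms=4/7b
4) 457.143ms=8/7b +114.286ms=2/7b
5) 571.429ms=10/7b +114.286ms=2/7b
6) 685.714ms=12/7b +114.286ms=2/7b
Σ=2b of 2 (150bpm 2/4) — PASS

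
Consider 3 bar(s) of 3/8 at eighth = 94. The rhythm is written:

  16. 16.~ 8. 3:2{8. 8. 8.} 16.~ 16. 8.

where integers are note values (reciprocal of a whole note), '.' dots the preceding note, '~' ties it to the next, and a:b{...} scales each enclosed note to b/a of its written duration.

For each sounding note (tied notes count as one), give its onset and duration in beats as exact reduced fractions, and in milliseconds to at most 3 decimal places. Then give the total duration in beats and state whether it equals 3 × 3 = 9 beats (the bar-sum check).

1) 0.0ms=0b +478.723ms=3/4b
2) 478.723ms=3/4b +1436.17ms=9/4b
3) 1914.894ms=3b +638.298ms=1b
4) 2553.191ms=4b +638.298ms=1b
5) 3191.489ms=5b +638.298ms=1b
6) 3829.787ms=6b +957.447ms=3/2b
7) 4787.234ms=15/2b +957.447ms=3/2b
Σ=9b of 9 (94bpm 3/8) — PASS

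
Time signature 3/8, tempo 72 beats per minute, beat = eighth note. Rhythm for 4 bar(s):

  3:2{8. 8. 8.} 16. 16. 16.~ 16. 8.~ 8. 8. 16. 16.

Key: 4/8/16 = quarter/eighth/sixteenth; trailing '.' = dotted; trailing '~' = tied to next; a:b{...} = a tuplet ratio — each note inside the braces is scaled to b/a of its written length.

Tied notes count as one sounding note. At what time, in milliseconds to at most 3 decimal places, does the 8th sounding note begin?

1. 0.0ms @ 0 + 833.333ms (1)
2. 833.333ms @ 1 + 833.333ms (1)
3. 1666.667ms @ 2 + 833.333ms (1)
4. 2500.0ms @ 3 + 625.0ms (3/4)
5. 3125.0ms @ 15/4 + 625.0ms (3/4)
6. 3750.0ms @ 9/2 + 1250.0ms (3/2)
7. 5000.0ms @ 6 + 2500.0ms (3)
8. 7500.0ms @ 9 + 1250.0ms (3/2)
9. 8750.0ms @ 21/2 + 625.0ms (3/4)
10. 9375.0ms @ 45/4 + 625.0ms (3/4)

note 8 onset = 9b = 7500.0ms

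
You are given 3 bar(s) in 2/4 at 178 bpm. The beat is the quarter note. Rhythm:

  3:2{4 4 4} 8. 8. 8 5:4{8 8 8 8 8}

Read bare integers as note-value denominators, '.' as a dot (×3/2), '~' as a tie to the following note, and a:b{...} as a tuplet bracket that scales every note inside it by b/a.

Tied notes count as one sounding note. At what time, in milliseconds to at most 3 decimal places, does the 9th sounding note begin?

note 9 onset = 24/5b = 1617.978ms

1. 0.0ms @ 0 + 224.719ms (2/3)
2. 224.719ms @ 2/3 + 224.719ms (2/3)
3. 449.438ms @ 4/3 + 224.719ms (2/3)
4. 674.157ms @ 2 + 252.809ms (3/4)
5. 926.966ms @ 11/4 + 252.809ms (3/4)
6. 1179.775ms @ 7/2 + 168.539ms (1/2)
7. 1348.315ms @ 4 + 134.831ms (2/5)
8. 1483.146ms @ 22/5 + 134.831ms (2/5)
9. 1617.978ms @ 24/5 + 134.831ms (2/5)
10. 1752.809ms @ 26/5 + 134.831ms (2/5)
11. 1887.64ms @ 28/5 + 134.831ms (2/5)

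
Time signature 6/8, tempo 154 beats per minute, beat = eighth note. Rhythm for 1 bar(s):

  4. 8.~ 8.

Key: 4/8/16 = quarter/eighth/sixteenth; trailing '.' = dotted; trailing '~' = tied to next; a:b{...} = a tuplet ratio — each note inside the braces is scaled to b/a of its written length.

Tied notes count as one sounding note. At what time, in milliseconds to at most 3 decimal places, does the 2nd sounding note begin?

1. 0.0ms @ 0 + 1168.831ms (3)
2. 1168.831ms @ 3 + 1168.831ms (3)

note 2 onset = 3b = 1168.831ms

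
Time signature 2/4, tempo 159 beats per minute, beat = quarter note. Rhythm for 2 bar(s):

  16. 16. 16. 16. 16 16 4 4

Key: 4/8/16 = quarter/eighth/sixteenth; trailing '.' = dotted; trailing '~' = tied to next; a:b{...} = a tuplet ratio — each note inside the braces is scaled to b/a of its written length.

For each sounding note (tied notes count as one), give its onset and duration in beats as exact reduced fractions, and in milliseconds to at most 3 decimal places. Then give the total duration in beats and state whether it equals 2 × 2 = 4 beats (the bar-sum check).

1) 0.0ms=0b +141.509ms=3/8b
2) 141.509ms=3/8b +141.509ms=3/8b
3) 283.019ms=3/4b +141.509ms=3/8b
4) 424.528ms=9/8b +141.509ms=3/8b
5) 566.038ms=3/2b +94.34ms=1/4b
6) 660.377ms=7/4b +94.34ms=1/4b
7) 754.717ms=2b +377.358ms=1b
8) 1132.075ms=3b +377.358ms=1b
Σ=4b of 4 (159bpm 2/4) — PASS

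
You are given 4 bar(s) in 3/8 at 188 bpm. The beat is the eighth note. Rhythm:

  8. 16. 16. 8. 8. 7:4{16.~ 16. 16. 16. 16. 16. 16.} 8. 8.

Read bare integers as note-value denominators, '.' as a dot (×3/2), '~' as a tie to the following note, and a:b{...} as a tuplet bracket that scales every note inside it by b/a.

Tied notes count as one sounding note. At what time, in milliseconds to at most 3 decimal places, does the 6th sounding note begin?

1. 0.0ms @ 0 + 478.723ms (3/2)
2. 478.723ms @ 3/2 + 239.362ms (3/4)
3. 718.085ms @ 9/4 + 239.362ms (3/4)
4. 957.447ms @ 3 + 478.723ms (3/2)
5. 1436.17ms @ 9/2 + 478.723ms (3/2)
6. 1914.894ms @ 6 + 273.556ms (6/7)
7. 2188.45ms @ 48/7 + 136.778ms (3/7)
8. 2325.228ms @ 51/7 + 136.778ms (3/7)
9. 2462.006ms @ 54/7 + 136.778ms (3/7)
10. 2598.784ms @ 57/7 + 136.778ms (3/7)
11. 2735.562ms @ 60/7 + 136.778ms (3/7)
12. 2872.34ms @ 9 + 478.723ms (3/2)
13. 3351.064ms @ 21/2 + 478.723ms (3/2)

note 6 onset = 6b = 1914.894ms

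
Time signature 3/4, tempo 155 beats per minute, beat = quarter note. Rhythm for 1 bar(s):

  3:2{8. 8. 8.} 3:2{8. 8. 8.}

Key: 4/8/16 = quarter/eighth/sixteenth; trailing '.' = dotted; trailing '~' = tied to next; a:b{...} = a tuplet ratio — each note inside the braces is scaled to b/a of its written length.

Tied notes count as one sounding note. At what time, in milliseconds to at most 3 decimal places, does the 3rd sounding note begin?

note 3 onset = 1b = 387.097ms

1. 0.0ms @ 0 + 193.548ms (1/2)
2. 193.548ms @ 1/2 + 193.548ms (1/2)
3. 387.097ms @ 1 + 193.548ms (1/2)
4. 580.645ms @ 3/2 + 193.548ms (1/2)
5. 774.194ms @ 2 + 193.548ms (1/2)
6. 967.742ms @ 5/2 + 193.548ms (1/2)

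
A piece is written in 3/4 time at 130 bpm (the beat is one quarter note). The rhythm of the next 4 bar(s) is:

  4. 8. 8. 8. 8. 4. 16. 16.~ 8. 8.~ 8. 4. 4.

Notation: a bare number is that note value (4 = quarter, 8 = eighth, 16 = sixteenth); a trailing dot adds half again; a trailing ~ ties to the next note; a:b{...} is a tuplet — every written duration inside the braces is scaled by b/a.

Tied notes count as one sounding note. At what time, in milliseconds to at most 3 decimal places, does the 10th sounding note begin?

1. 0.0ms @ 0 + 692.308ms (3/2)
2. 692.308ms @ 3/2 + 346.154ms (3/4)
3. 1038.462ms @ 9/4 + 346.154ms (3/4)
4. 1384.615ms @ 3 + 346.154ms (3/4)
5. 1730.769ms @ 15/4 + 346.154ms (3/4)
6. 2076.923ms @ 9/2 + 692.308ms (3/2)
7. 2769.231ms @ 6 + 173.077ms (3/8)
8. 2942.308ms @ 51/8 + 519.231ms (9/8)
9. 3461.538ms @ 15/2 + 692.308ms (3/2)
10. 4153.846ms @ 9 + 692.308ms (3/2)
11. 4846.154ms @ 21/2 + 692.308ms (3/2)

note 10 onset = 9b = 4153.846ms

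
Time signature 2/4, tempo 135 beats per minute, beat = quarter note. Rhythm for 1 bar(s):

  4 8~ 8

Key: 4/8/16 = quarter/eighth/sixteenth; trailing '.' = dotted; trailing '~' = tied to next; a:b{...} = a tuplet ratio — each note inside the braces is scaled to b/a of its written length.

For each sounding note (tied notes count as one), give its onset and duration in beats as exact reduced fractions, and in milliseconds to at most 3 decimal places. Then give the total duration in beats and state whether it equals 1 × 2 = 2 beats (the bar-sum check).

1) 0.0ms=0b +444.444ms=1b
2) 444.444ms=1b +444.444ms=1b
Σ=2b of 2 (135bpm 2/4) — PASS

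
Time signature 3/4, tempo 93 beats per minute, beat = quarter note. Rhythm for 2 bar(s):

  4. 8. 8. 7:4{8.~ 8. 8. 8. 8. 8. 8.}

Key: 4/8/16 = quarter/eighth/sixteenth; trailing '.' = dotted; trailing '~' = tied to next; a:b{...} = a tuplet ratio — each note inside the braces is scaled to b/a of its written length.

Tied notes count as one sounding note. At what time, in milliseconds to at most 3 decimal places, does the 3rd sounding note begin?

note 3 onset = 9/4b = 1451.613ms

1. 0.0ms @ 0 + 967.742ms (3/2)
2. 967.742ms @ 3/2 + 483.871ms (3/4)
3. 1451.613ms @ 9/4 + 483.871ms (3/4)
4. 1935.484ms @ 3 + 552.995ms (6/7)
5. 2488.479ms @ 27/7 + 276.498ms (3/7)
6. 2764.977ms @ 30/7 + 276.498ms (3/7)
7. 3041.475ms @ 33/7 + 276.498ms (3/7)
8. 3317.972ms @ 36/7 + 276.498ms (3/7)
9. 3594.47ms @ 39/7 + 276.498ms (3/7)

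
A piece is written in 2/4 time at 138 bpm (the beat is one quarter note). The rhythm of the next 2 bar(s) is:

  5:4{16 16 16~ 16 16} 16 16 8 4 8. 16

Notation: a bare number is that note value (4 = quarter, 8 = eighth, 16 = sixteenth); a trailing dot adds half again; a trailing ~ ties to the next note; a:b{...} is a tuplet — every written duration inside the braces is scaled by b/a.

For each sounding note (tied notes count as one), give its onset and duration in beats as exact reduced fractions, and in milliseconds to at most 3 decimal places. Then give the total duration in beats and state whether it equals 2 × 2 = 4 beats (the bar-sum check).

1) 0.0ms=0b +86.957ms=1/5b
2) 86.957ms=1/5b +86.957ms=1/5b
3) 173.913ms=2/5b +173.913ms=2/5b
4) 347.826ms=4/5b +86.957ms=1/5b
5) 434.783ms=1b +108.696ms=1/4b
6) 543.478ms=5/4b +108.696ms=1/4b
7) 652.174ms=3/2b +217.391ms=1/2b
8) 869.565ms=2b +434.783ms=1b
9) 1304.348ms=3b +326.087ms=3/4b
10) 1630.435ms=15/4b +108.696ms=1/4b
Σ=4b of 4 (138bpm 2/4) — PASS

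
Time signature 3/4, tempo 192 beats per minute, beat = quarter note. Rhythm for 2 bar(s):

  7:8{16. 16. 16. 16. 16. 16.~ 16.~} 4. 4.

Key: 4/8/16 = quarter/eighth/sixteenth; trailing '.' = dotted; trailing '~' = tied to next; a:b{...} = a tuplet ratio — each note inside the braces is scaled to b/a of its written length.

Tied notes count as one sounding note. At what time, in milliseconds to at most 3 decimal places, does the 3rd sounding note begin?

1. 0.0ms @ 0 + 133.929ms (3/7)
2. 133.929ms @ 3/7 + 133.929ms (3/7)
3. 267.857ms @ 6/7 + 133.929ms (3/7)
4. 401.786ms @ 9/7 + 133.929ms (3/7)
5. 535.714ms @ 12/7 + 133.929ms (3/7)
6. 669.643ms @ 15/7 + 736.607ms (33/14)
7. 1406.25ms @ 9/2 + 468.75ms (3/2)

note 3 onset = 6/7b = 267.857ms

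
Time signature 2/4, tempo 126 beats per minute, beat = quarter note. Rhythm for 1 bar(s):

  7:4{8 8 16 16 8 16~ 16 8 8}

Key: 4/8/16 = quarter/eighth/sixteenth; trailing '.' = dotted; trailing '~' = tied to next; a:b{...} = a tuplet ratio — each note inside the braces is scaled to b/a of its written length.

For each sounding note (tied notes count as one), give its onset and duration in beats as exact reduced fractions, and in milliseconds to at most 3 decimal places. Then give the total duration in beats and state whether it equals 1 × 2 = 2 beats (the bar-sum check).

1) 0.0ms=0b +136.054ms=2/7b
2) 136.054ms=2/7b +136.054ms=2/7b
3) 272.109ms=4/7b +68.027ms=1/7b
4) 340.136ms=5/7b +68.027ms=1/7b
5) 408.163ms=6/7b +136.054ms=2/7b
6) 544.218ms=8/7b +136.054ms=2/7b
7) 680.272ms=10/7b +136.054ms=2/7b
8) 816.327ms=12/7b +136.054ms=2/7b
Σ=2b of 2 (126bpm 2/4) — PASS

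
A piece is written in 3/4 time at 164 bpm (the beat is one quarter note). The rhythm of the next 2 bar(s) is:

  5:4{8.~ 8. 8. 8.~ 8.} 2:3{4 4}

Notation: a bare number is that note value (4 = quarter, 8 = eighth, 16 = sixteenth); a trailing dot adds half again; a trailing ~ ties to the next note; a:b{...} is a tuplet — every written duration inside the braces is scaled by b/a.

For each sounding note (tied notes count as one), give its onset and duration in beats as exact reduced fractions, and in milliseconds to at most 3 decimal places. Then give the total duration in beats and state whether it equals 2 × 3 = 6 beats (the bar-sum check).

1) 0.0ms=0b +439.024ms=6/5b
2) 439.024ms=6/5b +219.512ms=3/5b
3) 658.537ms=9/5b +439.024ms=6/5b
4) 1097.561ms=3b +548.78ms=3/2b
5) 1646.341ms=9/2b +548.78ms=3/2b
Σ=6b of 6 (164bpm 3/4) — PASS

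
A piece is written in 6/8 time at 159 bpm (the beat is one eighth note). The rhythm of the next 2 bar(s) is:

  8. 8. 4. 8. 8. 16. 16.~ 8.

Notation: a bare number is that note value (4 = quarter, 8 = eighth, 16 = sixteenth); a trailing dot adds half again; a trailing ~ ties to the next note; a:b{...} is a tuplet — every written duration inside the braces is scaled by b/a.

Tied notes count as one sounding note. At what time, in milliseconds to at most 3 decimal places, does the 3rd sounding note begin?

1. 0.0ms @ 0 + 566.038ms (3/2)
2. 566.038ms @ 3/2 + 566.038ms (3/2)
3. 1132.075ms @ 3 + 1132.075ms (3)
4. 2264.151ms @ 6 + 566.038ms (3/2)
5. 2830.189ms @ 15/2 + 566.038ms (3/2)
6. 3396.226ms @ 9 + 283.019ms (3/4)
7. 3679.245ms @ 39/4 + 849.057ms (9/4)

note 3 onset = 3b = 1132.075ms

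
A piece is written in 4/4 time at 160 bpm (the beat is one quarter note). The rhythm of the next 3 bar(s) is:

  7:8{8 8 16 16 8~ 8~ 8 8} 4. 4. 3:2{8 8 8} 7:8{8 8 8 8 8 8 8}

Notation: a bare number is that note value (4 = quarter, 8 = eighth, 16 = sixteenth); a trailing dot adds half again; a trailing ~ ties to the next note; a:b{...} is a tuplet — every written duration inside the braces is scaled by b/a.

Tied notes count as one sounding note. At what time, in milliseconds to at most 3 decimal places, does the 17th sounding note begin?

note 17 onset = 76/7b = 4071.429ms

1. 0.0ms @ 0 + 214.286ms (4/7)
2. 214.286ms @ 4/7 + 214.286ms (4/7)
3. 428.571ms @ 8/7 + 107.143ms (2/7)
4. 535.714ms @ 10/7 + 107.143ms (2/7)
5. 642.857ms @ 12/7 + 642.857ms (12/7)
6. 1285.714ms @ 24/7 + 214.286ms (4/7)
7. 1500.0ms @ 4 + 562.5ms (3/2)
8. 2062.5ms @ 11/2 + 562.5ms (3/2)
9. 2625.0ms @ 7 + 125.0ms (1/3)
10. 2750.0ms @ 22/3 + 125.0ms (1/3)
11. 2875.0ms @ 23/3 + 125.0ms (1/3)
12. 3000.0ms @ 8 + 214.286ms (4/7)
13. 3214.286ms @ 60/7 + 214.286ms (4/7)
14. 3428.571ms @ 64/7 + 214.286ms (4/7)
15. 3642.857ms @ 68/7 + 214.286ms (4/7)
16. 3857.143ms @ 72/7 + 214.286ms (4/7)
17. 4071.429ms @ 76/7 + 214.286ms (4/7)
18. 4285.714ms @ 80/7 + 214.286ms (4/7)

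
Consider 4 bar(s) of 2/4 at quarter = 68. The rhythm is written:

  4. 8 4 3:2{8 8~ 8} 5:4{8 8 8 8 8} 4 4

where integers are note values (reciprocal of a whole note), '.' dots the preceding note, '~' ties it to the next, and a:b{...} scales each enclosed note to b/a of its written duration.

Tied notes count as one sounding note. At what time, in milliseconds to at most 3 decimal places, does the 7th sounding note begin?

note 7 onset = 22/5b = 3882.353ms

1. 0.0ms @ 0 + 1323.529ms (3/2)
2. 1323.529ms @ 3/2 + 441.176ms (1/2)
3. 1764.706ms @ 2 + 882.353ms (1)
4. 2647.059ms @ 3 + 294.118ms (1/3)
5. 2941.176ms @ 10/3 + 588.235ms (2/3)
6. 3529.412ms @ 4 + 352.941ms (2/5)
7. 3882.353ms @ 22/5 + 352.941ms (2/5)
8. 4235.294ms @ 24/5 + 352.941ms (2/5)
9. 4588.235ms @ 26/5 + 352.941ms (2/5)
10. 4941.176ms @ 28/5 + 352.941ms (2/5)
11. 5294.118ms @ 6 + 882.353ms (1)
12. 6176.471ms @ 7 + 882.353ms (1)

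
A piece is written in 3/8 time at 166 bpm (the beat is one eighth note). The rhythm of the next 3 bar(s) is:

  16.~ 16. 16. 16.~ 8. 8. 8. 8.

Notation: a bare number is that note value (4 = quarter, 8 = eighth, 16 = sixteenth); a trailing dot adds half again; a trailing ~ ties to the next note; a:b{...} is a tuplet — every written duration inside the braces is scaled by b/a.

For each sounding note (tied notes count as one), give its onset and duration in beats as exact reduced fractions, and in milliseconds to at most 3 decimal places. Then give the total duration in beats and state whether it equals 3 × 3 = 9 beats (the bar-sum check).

1) 0.0ms=0b +542.169ms=3/2b
2) 542.169ms=3/2b +271.084ms=3/4b
3) 813.253ms=9/4b +813.253ms=9/4b
4) 1626.506ms=9/2b +542.169ms=3/2b
5) 2168.675ms=6b +542.169ms=3/2b
6) 2710.843ms=15/2b +542.169ms=3/2b
Σ=9b of 9 (166bpm 3/8) — PASS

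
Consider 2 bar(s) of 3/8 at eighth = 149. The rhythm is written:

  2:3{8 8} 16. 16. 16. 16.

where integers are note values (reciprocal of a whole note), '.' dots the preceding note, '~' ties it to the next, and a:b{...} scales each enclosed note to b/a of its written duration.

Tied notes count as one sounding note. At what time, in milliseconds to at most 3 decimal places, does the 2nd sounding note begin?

1. 0.0ms @ 0 + 604.027ms (3/2)
2. 604.027ms @ 3/2 + 604.027ms (3/2)
3. 1208.054ms @ 3 + 302.013ms (3/4)
4. 1510.067ms @ 15/4 + 302.013ms (3/4)
5. 1812.081ms @ 9/2 + 302.013ms (3/4)
6. 2114.094ms @ 21/4 + 302.013ms (3/4)

note 2 onset = 3/2b = 604.027ms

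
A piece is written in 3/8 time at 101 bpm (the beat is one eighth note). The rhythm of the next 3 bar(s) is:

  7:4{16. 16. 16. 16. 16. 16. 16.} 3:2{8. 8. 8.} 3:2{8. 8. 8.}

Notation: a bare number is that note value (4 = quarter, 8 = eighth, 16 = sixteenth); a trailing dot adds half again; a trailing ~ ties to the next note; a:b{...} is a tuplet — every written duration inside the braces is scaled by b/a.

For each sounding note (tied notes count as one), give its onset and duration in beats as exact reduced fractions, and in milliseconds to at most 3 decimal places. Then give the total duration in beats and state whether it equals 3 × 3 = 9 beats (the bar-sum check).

1) 0.0ms=0b +254.597ms=3/7b
2) 254.597ms=3/7b +254.597ms=3/7b
3) 509.194ms=6/7b +254.597ms=3/7b
4) 763.791ms=9/7b +254.597ms=3/7b
5) 1018.388ms=12/7b +254.597ms=3/7b
6) 1272.984ms=15/7b +254.597ms=3/7b
7) 1527.581ms=18/7b +254.597ms=3/7b
8) 1782.178ms=3b +594.059ms=1b
9) 2376.238ms=4b +594.059ms=1b
10) 2970.297ms=5b +594.059ms=1b
11) 3564.356ms=6b +594.059ms=1b
12) 4158.416ms=7b +594.059ms=1b
13) 4752.475ms=8b +594.059ms=1b
Σ=9b of 9 (101bpm 3/8) — PASS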